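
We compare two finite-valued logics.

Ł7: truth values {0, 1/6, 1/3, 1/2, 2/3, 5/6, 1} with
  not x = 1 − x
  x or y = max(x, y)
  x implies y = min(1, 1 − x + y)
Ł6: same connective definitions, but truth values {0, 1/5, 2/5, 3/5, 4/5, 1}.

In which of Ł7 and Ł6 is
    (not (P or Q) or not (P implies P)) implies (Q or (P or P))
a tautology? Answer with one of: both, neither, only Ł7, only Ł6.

neither

In Ł7: at P = 0, Q = 0 the value is 0 — not a tautology.
In Ł6: at P = 0, Q = 0 the value is 0 — not a tautology.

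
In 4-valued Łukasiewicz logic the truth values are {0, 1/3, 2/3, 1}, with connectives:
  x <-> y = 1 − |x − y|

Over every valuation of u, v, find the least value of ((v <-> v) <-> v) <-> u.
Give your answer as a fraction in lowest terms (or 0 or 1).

Take u = 0, v = 1:
v <-> v = 1 <-> 1 = 1
(v <-> v) <-> v = 1 <-> 1 = 1
((v <-> v) <-> v) <-> u = 1 <-> 0 = 0
No assignment yields a value below 0, so this is the minimum.

0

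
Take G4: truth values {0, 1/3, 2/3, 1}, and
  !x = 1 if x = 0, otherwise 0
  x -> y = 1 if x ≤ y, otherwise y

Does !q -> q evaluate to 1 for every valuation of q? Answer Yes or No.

Counterexample: take q = 0.
!q = !0 = 1
!q -> q = 1 -> 0 = 0
This gives 0 ≠ 1.

No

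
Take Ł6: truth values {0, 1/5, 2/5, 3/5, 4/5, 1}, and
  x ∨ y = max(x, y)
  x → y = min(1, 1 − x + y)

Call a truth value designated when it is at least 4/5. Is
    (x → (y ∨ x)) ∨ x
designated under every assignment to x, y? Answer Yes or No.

Yes

At x = 1/5, y = 1, for instance:
y ∨ x = 1 ∨ 1/5 = 1
x → (y ∨ x) = 1/5 → 1 = 1
(x → (y ∨ x)) ∨ x = 1 ∨ 1/5 = 1
and checking the remaining 35 assignments likewise gives ≥ 4/5 in every case.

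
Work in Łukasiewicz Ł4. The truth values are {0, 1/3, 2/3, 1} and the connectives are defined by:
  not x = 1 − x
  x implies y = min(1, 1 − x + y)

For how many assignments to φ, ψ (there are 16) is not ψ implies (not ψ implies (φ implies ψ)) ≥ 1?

13

φ = 0, ψ = 0 ↦ 1  ≥
φ = 0, ψ = 1/3 ↦ 1  ≥
φ = 0, ψ = 2/3 ↦ 1  ≥
φ = 0, ψ = 1 ↦ 1  ≥
φ = 1/3, ψ = 0 ↦ 2/3  <
φ = 1/3, ψ = 1/3 ↦ 1  ≥
φ = 1/3, ψ = 2/3 ↦ 1  ≥
φ = 1/3, ψ = 1 ↦ 1  ≥
φ = 2/3, ψ = 0 ↦ 1/3  <
φ = 2/3, ψ = 1/3 ↦ 1  ≥
φ = 2/3, ψ = 2/3 ↦ 1  ≥
φ = 2/3, ψ = 1 ↦ 1  ≥
φ = 1, ψ = 0 ↦ 0  <
φ = 1, ψ = 1/3 ↦ 1  ≥
φ = 1, ψ = 2/3 ↦ 1  ≥
φ = 1, ψ = 1 ↦ 1  ≥
So 13 of the 16 assignments meet the threshold.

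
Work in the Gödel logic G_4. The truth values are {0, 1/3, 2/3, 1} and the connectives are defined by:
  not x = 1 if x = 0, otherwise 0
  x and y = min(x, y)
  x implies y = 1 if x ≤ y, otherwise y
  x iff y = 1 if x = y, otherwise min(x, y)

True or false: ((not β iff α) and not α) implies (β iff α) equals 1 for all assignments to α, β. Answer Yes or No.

No

Counterexample: take α = 0, β = 1/3.
not β = not 1/3 = 0
not β iff α = 0 iff 0 = 1
not α = not 0 = 1
(not β iff α) and not α = 1 and 1 = 1
β iff α = 1/3 iff 0 = 0
((not β iff α) and not α) implies (β iff α) = 1 implies 0 = 0
This gives 0 ≠ 1.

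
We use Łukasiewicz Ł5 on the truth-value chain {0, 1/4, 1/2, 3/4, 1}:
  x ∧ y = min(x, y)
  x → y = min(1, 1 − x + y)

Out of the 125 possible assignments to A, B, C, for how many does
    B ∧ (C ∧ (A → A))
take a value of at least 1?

value 1: 5 assignments (counts)
value 3/4: 15 assignments
value 1/2: 25 assignments
value 1/4: 35 assignments
value 0: 45 assignments
So 5 of the 125 assignments meet the threshold.

5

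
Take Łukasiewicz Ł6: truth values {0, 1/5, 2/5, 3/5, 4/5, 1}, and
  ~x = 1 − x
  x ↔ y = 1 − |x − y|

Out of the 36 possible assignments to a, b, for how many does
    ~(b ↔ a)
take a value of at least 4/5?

value 1: 2 assignments (counts)
value 4/5: 4 assignments (counts)
value 3/5: 6 assignments
value 2/5: 8 assignments
value 1/5: 10 assignments
value 0: 6 assignments
So 6 of the 36 assignments meet the threshold.

6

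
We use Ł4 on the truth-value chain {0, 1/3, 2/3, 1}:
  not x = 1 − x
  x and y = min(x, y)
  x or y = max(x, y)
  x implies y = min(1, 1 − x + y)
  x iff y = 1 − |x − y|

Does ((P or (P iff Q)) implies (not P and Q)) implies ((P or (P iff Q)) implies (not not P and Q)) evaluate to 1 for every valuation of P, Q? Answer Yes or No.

Counterexample: take P = 0, Q = 1/3.
P iff Q = 0 iff 1/3 = 2/3
P or (P iff Q) = 0 or 2/3 = 2/3
not P = not 0 = 1
not P and Q = 1 and 1/3 = 1/3
(P or (P iff Q)) implies (not P and Q) = 2/3 implies 1/3 = 2/3
P iff Q = 0 iff 1/3 = 2/3
P or (P iff Q) = 0 or 2/3 = 2/3
not P = not 0 = 1
not not P = not 1 = 0
not not P and Q = 0 and 1/3 = 0
(P or (P iff Q)) implies (not not P and Q) = 2/3 implies 0 = 1/3
((P or (P iff Q)) implies (not P and Q)) implies ((P or (P iff Q)) implies (not not P and Q)) = 2/3 implies 1/3 = 2/3
This gives 2/3 ≠ 1.

No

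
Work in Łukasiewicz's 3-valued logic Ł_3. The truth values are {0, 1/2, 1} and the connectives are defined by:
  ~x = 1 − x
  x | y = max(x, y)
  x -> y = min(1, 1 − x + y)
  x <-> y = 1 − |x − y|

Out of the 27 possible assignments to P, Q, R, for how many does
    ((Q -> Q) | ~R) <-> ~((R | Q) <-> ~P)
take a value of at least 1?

6

value 1: 6 assignments (counts)
value 1/2: 12 assignments
value 0: 9 assignments
So 6 of the 27 assignments meet the threshold.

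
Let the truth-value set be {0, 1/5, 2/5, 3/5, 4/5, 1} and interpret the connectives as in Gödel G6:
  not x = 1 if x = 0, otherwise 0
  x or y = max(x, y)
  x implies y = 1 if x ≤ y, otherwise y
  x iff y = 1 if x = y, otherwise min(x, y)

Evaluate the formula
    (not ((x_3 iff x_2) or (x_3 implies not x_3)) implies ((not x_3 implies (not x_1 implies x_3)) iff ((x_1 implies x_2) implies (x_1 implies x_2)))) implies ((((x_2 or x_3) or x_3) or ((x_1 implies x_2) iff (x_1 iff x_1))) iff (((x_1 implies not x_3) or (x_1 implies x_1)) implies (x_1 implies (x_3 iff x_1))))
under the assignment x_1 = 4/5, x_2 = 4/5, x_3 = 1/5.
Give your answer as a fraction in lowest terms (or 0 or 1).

x_3 iff x_2 = 1/5 iff 4/5 = 1/5
not x_3 = not 1/5 = 0
x_3 implies not x_3 = 1/5 implies 0 = 0
(x_3 iff x_2) or (x_3 implies not x_3) = 1/5 or 0 = 1/5
not ((x_3 iff x_2) or (x_3 implies not x_3)) = not 1/5 = 0
not x_3 = not 1/5 = 0
not x_1 = not 4/5 = 0
not x_1 implies x_3 = 0 implies 1/5 = 1
not x_3 implies (not x_1 implies x_3) = 0 implies 1 = 1
x_1 implies x_2 = 4/5 implies 4/5 = 1
x_1 implies x_2 = 4/5 implies 4/5 = 1
(x_1 implies x_2) implies (x_1 implies x_2) = 1 implies 1 = 1
(not x_3 implies (not x_1 implies x_3)) iff ((x_1 implies x_2) implies (x_1 implies x_2)) = 1 iff 1 = 1
not ((x_3 iff x_2) or (x_3 implies not x_3)) implies ((not x_3 implies (not x_1 implies x_3)) iff ((x_1 implies x_2) implies (x_1 implies x_2))) = 0 implies 1 = 1
x_2 or x_3 = 4/5 or 1/5 = 4/5
(x_2 or x_3) or x_3 = 4/5 or 1/5 = 4/5
x_1 implies x_2 = 4/5 implies 4/5 = 1
x_1 iff x_1 = 4/5 iff 4/5 = 1
(x_1 implies x_2) iff (x_1 iff x_1) = 1 iff 1 = 1
((x_2 or x_3) or x_3) or ((x_1 implies x_2) iff (x_1 iff x_1)) = 4/5 or 1 = 1
not x_3 = not 1/5 = 0
x_1 implies not x_3 = 4/5 implies 0 = 0
x_1 implies x_1 = 4/5 implies 4/5 = 1
(x_1 implies not x_3) or (x_1 implies x_1) = 0 or 1 = 1
x_3 iff x_1 = 1/5 iff 4/5 = 1/5
x_1 implies (x_3 iff x_1) = 4/5 implies 1/5 = 1/5
((x_1 implies not x_3) or (x_1 implies x_1)) implies (x_1 implies (x_3 iff x_1)) = 1 implies 1/5 = 1/5
(((x_2 or x_3) or x_3) or ((x_1 implies x_2) iff (x_1 iff x_1))) iff (((x_1 implies not x_3) or (x_1 implies x_1)) implies (x_1 implies (x_3 iff x_1))) = 1 iff 1/5 = 1/5
(not ((x_3 iff x_2) or (x_3 implies not x_3)) implies ((not x_3 implies (not x_1 implies x_3)) iff ((x_1 implies x_2) implies (x_1 implies x_2)))) implies ((((x_2 or x_3) or x_3) or ((x_1 implies x_2) iff (x_1 iff x_1))) iff (((x_1 implies not x_3) or (x_1 implies x_1)) implies (x_1 implies (x_3 iff x_1)))) = 1 implies 1/5 = 1/5

1/5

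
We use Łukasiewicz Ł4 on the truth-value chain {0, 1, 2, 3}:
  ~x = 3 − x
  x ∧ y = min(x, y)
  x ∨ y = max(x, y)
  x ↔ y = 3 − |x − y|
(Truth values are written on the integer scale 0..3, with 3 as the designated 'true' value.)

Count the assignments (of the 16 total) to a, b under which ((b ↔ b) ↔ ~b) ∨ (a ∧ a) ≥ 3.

a = 0, b = 0 ↦ 3  ≥
a = 0, b = 1 ↦ 2  <
a = 0, b = 2 ↦ 1  <
a = 0, b = 3 ↦ 0  <
a = 1, b = 0 ↦ 3  ≥
a = 1, b = 1 ↦ 2  <
a = 1, b = 2 ↦ 1  <
a = 1, b = 3 ↦ 1  <
a = 2, b = 0 ↦ 3  ≥
a = 2, b = 1 ↦ 2  <
a = 2, b = 2 ↦ 2  <
a = 2, b = 3 ↦ 2  <
a = 3, b = 0 ↦ 3  ≥
a = 3, b = 1 ↦ 3  ≥
a = 3, b = 2 ↦ 3  ≥
a = 3, b = 3 ↦ 3  ≥
So 7 of the 16 assignments meet the threshold.

7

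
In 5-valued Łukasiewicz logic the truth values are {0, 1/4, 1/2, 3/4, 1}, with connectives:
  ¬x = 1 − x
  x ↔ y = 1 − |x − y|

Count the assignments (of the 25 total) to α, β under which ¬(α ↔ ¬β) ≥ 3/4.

value 1: 2 assignments (counts)
value 3/4: 4 assignments (counts)
value 1/2: 6 assignments
value 1/4: 8 assignments
value 0: 5 assignments
So 6 of the 25 assignments meet the threshold.

6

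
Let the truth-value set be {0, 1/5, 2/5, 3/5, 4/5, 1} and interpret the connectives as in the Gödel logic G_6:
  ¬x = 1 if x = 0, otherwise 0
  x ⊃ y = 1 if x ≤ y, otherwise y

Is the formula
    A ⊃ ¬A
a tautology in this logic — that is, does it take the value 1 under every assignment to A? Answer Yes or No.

No

Counterexample: take A = 1/5.
¬A = ¬1/5 = 0
A ⊃ ¬A = 1/5 ⊃ 0 = 0
This gives 0 ≠ 1.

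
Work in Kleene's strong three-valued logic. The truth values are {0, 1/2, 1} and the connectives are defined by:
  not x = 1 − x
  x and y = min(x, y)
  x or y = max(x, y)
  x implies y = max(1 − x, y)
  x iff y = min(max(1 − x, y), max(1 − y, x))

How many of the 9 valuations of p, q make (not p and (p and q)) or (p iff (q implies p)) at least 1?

p = 0, q = 0 ↦ 0  <
p = 0, q = 1/2 ↦ 1/2  <
p = 0, q = 1 ↦ 1  ≥
p = 1/2, q = 0 ↦ 1/2  <
p = 1/2, q = 1/2 ↦ 1/2  <
p = 1/2, q = 1 ↦ 1/2  <
p = 1, q = 0 ↦ 1  ≥
p = 1, q = 1/2 ↦ 1  ≥
p = 1, q = 1 ↦ 1  ≥
So 4 of the 9 assignments meet the threshold.

4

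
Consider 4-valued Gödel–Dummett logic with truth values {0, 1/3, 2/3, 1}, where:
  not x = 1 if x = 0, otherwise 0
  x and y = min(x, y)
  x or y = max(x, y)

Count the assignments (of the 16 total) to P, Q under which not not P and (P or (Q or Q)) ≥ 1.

6

P = 0, Q = 0 ↦ 0  <
P = 0, Q = 1/3 ↦ 0  <
P = 0, Q = 2/3 ↦ 0  <
P = 0, Q = 1 ↦ 0  <
P = 1/3, Q = 0 ↦ 1/3  <
P = 1/3, Q = 1/3 ↦ 1/3  <
P = 1/3, Q = 2/3 ↦ 2/3  <
P = 1/3, Q = 1 ↦ 1  ≥
P = 2/3, Q = 0 ↦ 2/3  <
P = 2/3, Q = 1/3 ↦ 2/3  <
P = 2/3, Q = 2/3 ↦ 2/3  <
P = 2/3, Q = 1 ↦ 1  ≥
P = 1, Q = 0 ↦ 1  ≥
P = 1, Q = 1/3 ↦ 1  ≥
P = 1, Q = 2/3 ↦ 1  ≥
P = 1, Q = 1 ↦ 1  ≥
So 6 of the 16 assignments meet the threshold.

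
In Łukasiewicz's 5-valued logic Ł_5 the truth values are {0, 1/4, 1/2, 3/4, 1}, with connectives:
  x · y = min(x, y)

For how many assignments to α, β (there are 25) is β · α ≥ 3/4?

value 1: 1 assignment (counts)
value 3/4: 3 assignments (counts)
value 1/2: 5 assignments
value 1/4: 7 assignments
value 0: 9 assignments
So 4 of the 25 assignments meet the threshold.

4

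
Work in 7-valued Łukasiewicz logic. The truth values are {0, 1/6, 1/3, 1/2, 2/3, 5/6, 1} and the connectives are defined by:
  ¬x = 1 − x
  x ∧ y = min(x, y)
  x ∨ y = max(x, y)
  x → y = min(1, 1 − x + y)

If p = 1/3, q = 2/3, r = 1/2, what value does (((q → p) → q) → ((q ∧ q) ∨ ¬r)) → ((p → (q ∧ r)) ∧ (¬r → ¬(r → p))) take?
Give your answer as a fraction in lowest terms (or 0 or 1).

1

q → p = 2/3 → 1/3 = 2/3
(q → p) → q = 2/3 → 2/3 = 1
q ∧ q = 2/3 ∧ 2/3 = 2/3
¬r = ¬1/2 = 1/2
(q ∧ q) ∨ ¬r = 2/3 ∨ 1/2 = 2/3
((q → p) → q) → ((q ∧ q) ∨ ¬r) = 1 → 2/3 = 2/3
q ∧ r = 2/3 ∧ 1/2 = 1/2
p → (q ∧ r) = 1/3 → 1/2 = 1
¬r = ¬1/2 = 1/2
r → p = 1/2 → 1/3 = 5/6
¬(r → p) = ¬5/6 = 1/6
¬r → ¬(r → p) = 1/2 → 1/6 = 2/3
(p → (q ∧ r)) ∧ (¬r → ¬(r → p)) = 1 ∧ 2/3 = 2/3
(((q → p) → q) → ((q ∧ q) ∨ ¬r)) → ((p → (q ∧ r)) ∧ (¬r → ¬(r → p))) = 2/3 → 2/3 = 1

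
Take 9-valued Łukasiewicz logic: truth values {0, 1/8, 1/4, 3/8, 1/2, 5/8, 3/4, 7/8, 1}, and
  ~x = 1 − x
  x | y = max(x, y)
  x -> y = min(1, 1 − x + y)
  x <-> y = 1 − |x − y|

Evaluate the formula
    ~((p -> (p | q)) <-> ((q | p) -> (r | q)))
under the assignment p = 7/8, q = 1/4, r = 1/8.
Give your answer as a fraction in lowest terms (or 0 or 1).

5/8

p | q = 7/8 | 1/4 = 7/8
p -> (p | q) = 7/8 -> 7/8 = 1
q | p = 1/4 | 7/8 = 7/8
r | q = 1/8 | 1/4 = 1/4
(q | p) -> (r | q) = 7/8 -> 1/4 = 3/8
(p -> (p | q)) <-> ((q | p) -> (r | q)) = 1 <-> 3/8 = 3/8
~((p -> (p | q)) <-> ((q | p) -> (r | q))) = ~3/8 = 5/8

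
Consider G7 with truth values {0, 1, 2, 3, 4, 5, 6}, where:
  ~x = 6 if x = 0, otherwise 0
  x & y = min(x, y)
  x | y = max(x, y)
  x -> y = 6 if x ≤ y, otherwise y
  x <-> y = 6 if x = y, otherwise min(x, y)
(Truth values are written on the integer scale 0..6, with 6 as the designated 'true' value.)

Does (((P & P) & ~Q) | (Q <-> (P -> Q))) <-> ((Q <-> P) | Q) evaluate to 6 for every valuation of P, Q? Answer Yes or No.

No

Counterexample: take P = 0, Q = 0.
P & P = 0 & 0 = 0
~Q = ~0 = 6
(P & P) & ~Q = 0 & 6 = 0
P -> Q = 0 -> 0 = 6
Q <-> (P -> Q) = 0 <-> 6 = 0
((P & P) & ~Q) | (Q <-> (P -> Q)) = 0 | 0 = 0
Q <-> P = 0 <-> 0 = 6
(Q <-> P) | Q = 6 | 0 = 6
(((P & P) & ~Q) | (Q <-> (P -> Q))) <-> ((Q <-> P) | Q) = 0 <-> 6 = 0
This gives 0 ≠ 6.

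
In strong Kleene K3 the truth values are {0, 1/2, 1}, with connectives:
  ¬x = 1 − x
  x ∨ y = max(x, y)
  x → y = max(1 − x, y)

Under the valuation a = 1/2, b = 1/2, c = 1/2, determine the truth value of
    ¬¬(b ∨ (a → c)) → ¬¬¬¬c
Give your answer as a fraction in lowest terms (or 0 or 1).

a → c = 1/2 → 1/2 = 1/2
b ∨ (a → c) = 1/2 ∨ 1/2 = 1/2
¬(b ∨ (a → c)) = ¬1/2 = 1/2
¬¬(b ∨ (a → c)) = ¬1/2 = 1/2
¬c = ¬1/2 = 1/2
¬¬c = ¬1/2 = 1/2
¬¬¬c = ¬1/2 = 1/2
¬¬¬¬c = ¬1/2 = 1/2
¬¬(b ∨ (a → c)) → ¬¬¬¬c = 1/2 → 1/2 = 1/2

1/2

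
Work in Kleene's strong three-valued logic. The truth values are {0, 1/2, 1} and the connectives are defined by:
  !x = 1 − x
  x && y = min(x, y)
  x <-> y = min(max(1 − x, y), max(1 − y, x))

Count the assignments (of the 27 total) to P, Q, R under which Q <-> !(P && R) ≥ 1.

value 1: 6 assignments (counts)
value 1/2: 15 assignments
value 0: 6 assignments
So 6 of the 27 assignments meet the threshold.

6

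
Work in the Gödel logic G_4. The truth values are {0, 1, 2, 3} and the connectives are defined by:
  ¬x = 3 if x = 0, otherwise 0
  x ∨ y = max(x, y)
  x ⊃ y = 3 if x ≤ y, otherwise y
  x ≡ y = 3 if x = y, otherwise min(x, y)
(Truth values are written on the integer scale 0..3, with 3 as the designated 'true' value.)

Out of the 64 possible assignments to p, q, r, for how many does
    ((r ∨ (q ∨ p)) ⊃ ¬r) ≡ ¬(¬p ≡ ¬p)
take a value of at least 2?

value 3: 48 assignments (counts)
value 0: 16 assignments
So 48 of the 64 assignments meet the threshold.

48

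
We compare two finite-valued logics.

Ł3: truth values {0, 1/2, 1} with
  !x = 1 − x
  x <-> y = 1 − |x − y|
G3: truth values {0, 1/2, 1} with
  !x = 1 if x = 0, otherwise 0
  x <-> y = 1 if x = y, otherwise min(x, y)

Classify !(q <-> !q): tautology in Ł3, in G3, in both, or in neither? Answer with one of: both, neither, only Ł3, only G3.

only G3

In Ł3: at q = 1/2 the value is 0 — not a tautology.
In G3: every assignment gives 1 — tautology.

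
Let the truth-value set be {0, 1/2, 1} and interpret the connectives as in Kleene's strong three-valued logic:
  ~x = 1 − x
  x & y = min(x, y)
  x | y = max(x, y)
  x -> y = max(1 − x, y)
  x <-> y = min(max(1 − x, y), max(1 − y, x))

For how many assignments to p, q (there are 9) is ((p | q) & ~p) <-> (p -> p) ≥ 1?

1

p = 0, q = 0 ↦ 0  <
p = 0, q = 1/2 ↦ 1/2  <
p = 0, q = 1 ↦ 1  ≥
p = 1/2, q = 0 ↦ 1/2  <
p = 1/2, q = 1/2 ↦ 1/2  <
p = 1/2, q = 1 ↦ 1/2  <
p = 1, q = 0 ↦ 0  <
p = 1, q = 1/2 ↦ 0  <
p = 1, q = 1 ↦ 0  <
So 1 of the 9 assignments meets the threshold.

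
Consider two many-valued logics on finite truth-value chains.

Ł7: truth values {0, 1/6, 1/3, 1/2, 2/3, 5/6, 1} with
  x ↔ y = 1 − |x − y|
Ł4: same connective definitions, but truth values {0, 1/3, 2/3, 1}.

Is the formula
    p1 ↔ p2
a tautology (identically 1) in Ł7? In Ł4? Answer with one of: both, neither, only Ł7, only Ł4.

neither

In Ł7: at p1 = 0, p2 = 1/6 the value is 5/6 — not a tautology.
In Ł4: at p1 = 0, p2 = 1/3 the value is 2/3 — not a tautology.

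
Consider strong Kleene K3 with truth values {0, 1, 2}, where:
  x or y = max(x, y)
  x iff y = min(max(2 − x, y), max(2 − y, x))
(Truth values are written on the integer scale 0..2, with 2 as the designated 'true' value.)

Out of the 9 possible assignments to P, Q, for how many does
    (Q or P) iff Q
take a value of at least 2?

P = 0, Q = 0 ↦ 2  ≥
P = 0, Q = 1 ↦ 1  <
P = 0, Q = 2 ↦ 2  ≥
P = 1, Q = 0 ↦ 1  <
P = 1, Q = 1 ↦ 1  <
P = 1, Q = 2 ↦ 2  ≥
P = 2, Q = 0 ↦ 0  <
P = 2, Q = 1 ↦ 1  <
P = 2, Q = 2 ↦ 2  ≥
So 4 of the 9 assignments meet the threshold.

4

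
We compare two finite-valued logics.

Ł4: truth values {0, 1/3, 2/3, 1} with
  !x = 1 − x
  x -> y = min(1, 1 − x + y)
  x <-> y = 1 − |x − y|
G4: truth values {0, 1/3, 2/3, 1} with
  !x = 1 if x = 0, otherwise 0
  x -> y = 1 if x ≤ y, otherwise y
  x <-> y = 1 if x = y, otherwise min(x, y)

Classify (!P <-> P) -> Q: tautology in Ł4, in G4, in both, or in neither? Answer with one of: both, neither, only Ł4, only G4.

In Ł4: at P = 1/3, Q = 0 the value is 1/3 — not a tautology.
In G4: every assignment gives 1 — tautology.

only G4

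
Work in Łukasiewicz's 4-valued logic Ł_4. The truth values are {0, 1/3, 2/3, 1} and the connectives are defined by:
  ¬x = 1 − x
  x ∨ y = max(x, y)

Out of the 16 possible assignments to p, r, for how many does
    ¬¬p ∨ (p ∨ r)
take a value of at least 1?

7

p = 0, r = 0 ↦ 0  <
p = 0, r = 1/3 ↦ 1/3  <
p = 0, r = 2/3 ↦ 2/3  <
p = 0, r = 1 ↦ 1  ≥
p = 1/3, r = 0 ↦ 1/3  <
p = 1/3, r = 1/3 ↦ 1/3  <
p = 1/3, r = 2/3 ↦ 2/3  <
p = 1/3, r = 1 ↦ 1  ≥
p = 2/3, r = 0 ↦ 2/3  <
p = 2/3, r = 1/3 ↦ 2/3  <
p = 2/3, r = 2/3 ↦ 2/3  <
p = 2/3, r = 1 ↦ 1  ≥
p = 1, r = 0 ↦ 1  ≥
p = 1, r = 1/3 ↦ 1  ≥
p = 1, r = 2/3 ↦ 1  ≥
p = 1, r = 1 ↦ 1  ≥
So 7 of the 16 assignments meet the threshold.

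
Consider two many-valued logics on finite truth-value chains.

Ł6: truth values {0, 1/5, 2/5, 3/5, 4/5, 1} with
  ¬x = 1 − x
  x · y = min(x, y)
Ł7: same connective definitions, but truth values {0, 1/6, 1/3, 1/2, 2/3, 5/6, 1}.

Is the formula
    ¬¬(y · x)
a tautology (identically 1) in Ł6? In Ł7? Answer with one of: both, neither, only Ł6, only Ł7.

neither

In Ł6: at x = 0, y = 0 the value is 0 — not a tautology.
In Ł7: at x = 0, y = 0 the value is 0 — not a tautology.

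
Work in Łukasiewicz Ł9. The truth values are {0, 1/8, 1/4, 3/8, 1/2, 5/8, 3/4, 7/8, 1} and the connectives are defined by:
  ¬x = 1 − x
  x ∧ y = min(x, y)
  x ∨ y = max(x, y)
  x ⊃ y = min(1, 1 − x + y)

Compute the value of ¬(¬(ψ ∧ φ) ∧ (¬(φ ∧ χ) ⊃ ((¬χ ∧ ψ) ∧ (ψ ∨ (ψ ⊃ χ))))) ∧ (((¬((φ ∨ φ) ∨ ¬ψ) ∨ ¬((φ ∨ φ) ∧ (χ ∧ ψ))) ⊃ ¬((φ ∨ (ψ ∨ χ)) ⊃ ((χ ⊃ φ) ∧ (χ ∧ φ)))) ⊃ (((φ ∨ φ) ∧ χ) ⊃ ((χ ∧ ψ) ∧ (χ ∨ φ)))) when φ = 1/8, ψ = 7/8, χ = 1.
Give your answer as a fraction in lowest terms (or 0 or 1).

7/8

ψ ∧ φ = 7/8 ∧ 1/8 = 1/8
¬(ψ ∧ φ) = ¬1/8 = 7/8
φ ∧ χ = 1/8 ∧ 1 = 1/8
¬(φ ∧ χ) = ¬1/8 = 7/8
¬χ = ¬1 = 0
¬χ ∧ ψ = 0 ∧ 7/8 = 0
ψ ⊃ χ = 7/8 ⊃ 1 = 1
ψ ∨ (ψ ⊃ χ) = 7/8 ∨ 1 = 1
(¬χ ∧ ψ) ∧ (ψ ∨ (ψ ⊃ χ)) = 0 ∧ 1 = 0
¬(φ ∧ χ) ⊃ ((¬χ ∧ ψ) ∧ (ψ ∨ (ψ ⊃ χ))) = 7/8 ⊃ 0 = 1/8
¬(ψ ∧ φ) ∧ (¬(φ ∧ χ) ⊃ ((¬χ ∧ ψ) ∧ (ψ ∨ (ψ ⊃ χ)))) = 7/8 ∧ 1/8 = 1/8
¬(¬(ψ ∧ φ) ∧ (¬(φ ∧ χ) ⊃ ((¬χ ∧ ψ) ∧ (ψ ∨ (ψ ⊃ χ))))) = ¬1/8 = 7/8
φ ∨ φ = 1/8 ∨ 1/8 = 1/8
¬ψ = ¬7/8 = 1/8
(φ ∨ φ) ∨ ¬ψ = 1/8 ∨ 1/8 = 1/8
¬((φ ∨ φ) ∨ ¬ψ) = ¬1/8 = 7/8
φ ∨ φ = 1/8 ∨ 1/8 = 1/8
χ ∧ ψ = 1 ∧ 7/8 = 7/8
(φ ∨ φ) ∧ (χ ∧ ψ) = 1/8 ∧ 7/8 = 1/8
¬((φ ∨ φ) ∧ (χ ∧ ψ)) = ¬1/8 = 7/8
¬((φ ∨ φ) ∨ ¬ψ) ∨ ¬((φ ∨ φ) ∧ (χ ∧ ψ)) = 7/8 ∨ 7/8 = 7/8
ψ ∨ χ = 7/8 ∨ 1 = 1
φ ∨ (ψ ∨ χ) = 1/8 ∨ 1 = 1
χ ⊃ φ = 1 ⊃ 1/8 = 1/8
χ ∧ φ = 1 ∧ 1/8 = 1/8
(χ ⊃ φ) ∧ (χ ∧ φ) = 1/8 ∧ 1/8 = 1/8
(φ ∨ (ψ ∨ χ)) ⊃ ((χ ⊃ φ) ∧ (χ ∧ φ)) = 1 ⊃ 1/8 = 1/8
¬((φ ∨ (ψ ∨ χ)) ⊃ ((χ ⊃ φ) ∧ (χ ∧ φ))) = ¬1/8 = 7/8
(¬((φ ∨ φ) ∨ ¬ψ) ∨ ¬((φ ∨ φ) ∧ (χ ∧ ψ))) ⊃ ¬((φ ∨ (ψ ∨ χ)) ⊃ ((χ ⊃ φ) ∧ (χ ∧ φ))) = 7/8 ⊃ 7/8 = 1
φ ∨ φ = 1/8 ∨ 1/8 = 1/8
(φ ∨ φ) ∧ χ = 1/8 ∧ 1 = 1/8
χ ∧ ψ = 1 ∧ 7/8 = 7/8
χ ∨ φ = 1 ∨ 1/8 = 1
(χ ∧ ψ) ∧ (χ ∨ φ) = 7/8 ∧ 1 = 7/8
((φ ∨ φ) ∧ χ) ⊃ ((χ ∧ ψ) ∧ (χ ∨ φ)) = 1/8 ⊃ 7/8 = 1
((¬((φ ∨ φ) ∨ ¬ψ) ∨ ¬((φ ∨ φ) ∧ (χ ∧ ψ))) ⊃ ¬((φ ∨ (ψ ∨ χ)) ⊃ ((χ ⊃ φ) ∧ (χ ∧ φ)))) ⊃ (((φ ∨ φ) ∧ χ) ⊃ ((χ ∧ ψ) ∧ (χ ∨ φ))) = 1 ⊃ 1 = 1
¬(¬(ψ ∧ φ) ∧ (¬(φ ∧ χ) ⊃ ((¬χ ∧ ψ) ∧ (ψ ∨ (ψ ⊃ χ))))) ∧ (((¬((φ ∨ φ) ∨ ¬ψ) ∨ ¬((φ ∨ φ) ∧ (χ ∧ ψ))) ⊃ ¬((φ ∨ (ψ ∨ χ)) ⊃ ((χ ⊃ φ) ∧ (χ ∧ φ)))) ⊃ (((φ ∨ φ) ∧ χ) ⊃ ((χ ∧ ψ) ∧ (χ ∨ φ)))) = 7/8 ∧ 1 = 7/8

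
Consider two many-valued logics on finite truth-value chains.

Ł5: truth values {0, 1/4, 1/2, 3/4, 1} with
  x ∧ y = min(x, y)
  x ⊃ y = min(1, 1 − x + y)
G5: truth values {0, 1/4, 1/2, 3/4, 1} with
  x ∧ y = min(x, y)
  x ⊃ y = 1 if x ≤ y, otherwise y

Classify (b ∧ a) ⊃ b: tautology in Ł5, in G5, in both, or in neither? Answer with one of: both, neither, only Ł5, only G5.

In Ł5: every assignment gives 1 — tautology.
In G5: every assignment gives 1 — tautology.

both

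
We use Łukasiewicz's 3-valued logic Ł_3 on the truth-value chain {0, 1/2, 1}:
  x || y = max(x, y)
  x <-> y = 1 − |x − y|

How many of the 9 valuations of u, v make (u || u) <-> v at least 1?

u = 0, v = 0 ↦ 1  ≥
u = 0, v = 1/2 ↦ 1/2  <
u = 0, v = 1 ↦ 0  <
u = 1/2, v = 0 ↦ 1/2  <
u = 1/2, v = 1/2 ↦ 1  ≥
u = 1/2, v = 1 ↦ 1/2  <
u = 1, v = 0 ↦ 0  <
u = 1, v = 1/2 ↦ 1/2  <
u = 1, v = 1 ↦ 1  ≥
So 3 of the 9 assignments meet the threshold.

3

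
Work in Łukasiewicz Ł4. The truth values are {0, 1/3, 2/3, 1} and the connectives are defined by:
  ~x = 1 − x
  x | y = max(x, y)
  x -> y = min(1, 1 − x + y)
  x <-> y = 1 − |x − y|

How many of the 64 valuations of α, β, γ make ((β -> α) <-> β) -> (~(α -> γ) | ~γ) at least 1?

44

value 1: 44 assignments (counts)
value 2/3: 11 assignments
value 1/3: 7 assignments
value 0: 2 assignments
So 44 of the 64 assignments meet the threshold.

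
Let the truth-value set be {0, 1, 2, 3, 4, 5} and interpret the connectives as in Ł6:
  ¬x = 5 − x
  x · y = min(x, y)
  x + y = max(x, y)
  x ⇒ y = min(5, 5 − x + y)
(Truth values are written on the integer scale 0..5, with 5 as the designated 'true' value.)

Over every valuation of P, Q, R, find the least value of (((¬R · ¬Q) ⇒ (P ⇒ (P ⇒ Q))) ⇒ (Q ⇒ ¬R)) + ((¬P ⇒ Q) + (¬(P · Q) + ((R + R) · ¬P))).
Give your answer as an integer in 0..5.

4

Take P = 1, Q = 1, R = 5:
¬R = ¬5 = 0
¬Q = ¬1 = 4
¬R · ¬Q = 0 · 4 = 0
P ⇒ Q = 1 ⇒ 1 = 5
P ⇒ (P ⇒ Q) = 1 ⇒ 5 = 5
(¬R · ¬Q) ⇒ (P ⇒ (P ⇒ Q)) = 0 ⇒ 5 = 5
¬R = ¬5 = 0
Q ⇒ ¬R = 1 ⇒ 0 = 4
((¬R · ¬Q) ⇒ (P ⇒ (P ⇒ Q))) ⇒ (Q ⇒ ¬R) = 5 ⇒ 4 = 4
¬P = ¬1 = 4
¬P ⇒ Q = 4 ⇒ 1 = 2
P · Q = 1 · 1 = 1
¬(P · Q) = ¬1 = 4
R + R = 5 + 5 = 5
¬P = ¬1 = 4
(R + R) · ¬P = 5 · 4 = 4
¬(P · Q) + ((R + R) · ¬P) = 4 + 4 = 4
(¬P ⇒ Q) + (¬(P · Q) + ((R + R) · ¬P)) = 2 + 4 = 4
(((¬R · ¬Q) ⇒ (P ⇒ (P ⇒ Q))) ⇒ (Q ⇒ ¬R)) + ((¬P ⇒ Q) + (¬(P · Q) + ((R + R) · ¬P))) = 4 + 4 = 4
No assignment yields a value below 4, so this is the minimum.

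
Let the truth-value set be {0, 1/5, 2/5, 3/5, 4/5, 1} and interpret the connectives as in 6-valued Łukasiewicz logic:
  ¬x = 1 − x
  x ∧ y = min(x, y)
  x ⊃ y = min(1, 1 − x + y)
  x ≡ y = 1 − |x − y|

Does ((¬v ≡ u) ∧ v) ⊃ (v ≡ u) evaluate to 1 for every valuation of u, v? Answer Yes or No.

No

Counterexample: take u = 0, v = 3/5.
¬v = ¬3/5 = 2/5
¬v ≡ u = 2/5 ≡ 0 = 3/5
(¬v ≡ u) ∧ v = 3/5 ∧ 3/5 = 3/5
v ≡ u = 3/5 ≡ 0 = 2/5
((¬v ≡ u) ∧ v) ⊃ (v ≡ u) = 3/5 ⊃ 2/5 = 4/5
This gives 4/5 ≠ 1.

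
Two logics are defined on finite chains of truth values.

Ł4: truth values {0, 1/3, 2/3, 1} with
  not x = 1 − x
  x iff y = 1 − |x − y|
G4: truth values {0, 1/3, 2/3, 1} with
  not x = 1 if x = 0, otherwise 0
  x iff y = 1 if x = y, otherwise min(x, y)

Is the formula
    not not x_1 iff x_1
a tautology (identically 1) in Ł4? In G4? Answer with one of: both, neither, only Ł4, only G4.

In Ł4: every assignment gives 1 — tautology.
In G4: at x_1 = 1/3 the value is 1/3 — not a tautology.

only Ł4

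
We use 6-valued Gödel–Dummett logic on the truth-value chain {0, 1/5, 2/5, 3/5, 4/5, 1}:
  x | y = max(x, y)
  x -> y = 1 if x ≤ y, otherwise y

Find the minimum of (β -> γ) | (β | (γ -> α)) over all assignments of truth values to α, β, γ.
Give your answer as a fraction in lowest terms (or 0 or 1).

2/5

Take α = 0, β = 2/5, γ = 1/5:
β -> γ = 2/5 -> 1/5 = 1/5
γ -> α = 1/5 -> 0 = 0
β | (γ -> α) = 2/5 | 0 = 2/5
(β -> γ) | (β | (γ -> α)) = 1/5 | 2/5 = 2/5
No assignment yields a value below 2/5, so this is the minimum.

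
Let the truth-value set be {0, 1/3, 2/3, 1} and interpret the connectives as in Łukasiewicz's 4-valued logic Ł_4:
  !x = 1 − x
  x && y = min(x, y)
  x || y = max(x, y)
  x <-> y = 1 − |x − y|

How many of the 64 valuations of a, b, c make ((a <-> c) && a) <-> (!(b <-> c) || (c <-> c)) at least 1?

4

value 1: 4 assignments (counts)
value 2/3: 16 assignments
value 1/3: 24 assignments
value 0: 20 assignments
So 4 of the 64 assignments meet the threshold.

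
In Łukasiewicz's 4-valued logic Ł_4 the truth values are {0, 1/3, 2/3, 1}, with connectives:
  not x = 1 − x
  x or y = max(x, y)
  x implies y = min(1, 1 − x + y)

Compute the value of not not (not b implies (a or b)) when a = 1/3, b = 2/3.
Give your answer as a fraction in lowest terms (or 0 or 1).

1

not b = not 2/3 = 1/3
a or b = 1/3 or 2/3 = 2/3
not b implies (a or b) = 1/3 implies 2/3 = 1
not (not b implies (a or b)) = not 1 = 0
not not (not b implies (a or b)) = not 0 = 1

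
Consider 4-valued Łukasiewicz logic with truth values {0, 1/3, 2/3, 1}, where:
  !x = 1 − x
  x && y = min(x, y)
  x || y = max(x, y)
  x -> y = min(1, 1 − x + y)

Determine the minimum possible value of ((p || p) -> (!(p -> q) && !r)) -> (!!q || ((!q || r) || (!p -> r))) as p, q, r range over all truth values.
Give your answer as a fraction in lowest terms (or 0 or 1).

2/3

Take p = 0, q = 1/3, r = 0:
p || p = 0 || 0 = 0
p -> q = 0 -> 1/3 = 1
!(p -> q) = !1 = 0
!r = !0 = 1
!(p -> q) && !r = 0 && 1 = 0
(p || p) -> (!(p -> q) && !r) = 0 -> 0 = 1
!q = !1/3 = 2/3
!!q = !2/3 = 1/3
!q = !1/3 = 2/3
!q || r = 2/3 || 0 = 2/3
!p = !0 = 1
!p -> r = 1 -> 0 = 0
(!q || r) || (!p -> r) = 2/3 || 0 = 2/3
!!q || ((!q || r) || (!p -> r)) = 1/3 || 2/3 = 2/3
((p || p) -> (!(p -> q) && !r)) -> (!!q || ((!q || r) || (!p -> r))) = 1 -> 2/3 = 2/3
No assignment yields a value below 2/3, so this is the minimum.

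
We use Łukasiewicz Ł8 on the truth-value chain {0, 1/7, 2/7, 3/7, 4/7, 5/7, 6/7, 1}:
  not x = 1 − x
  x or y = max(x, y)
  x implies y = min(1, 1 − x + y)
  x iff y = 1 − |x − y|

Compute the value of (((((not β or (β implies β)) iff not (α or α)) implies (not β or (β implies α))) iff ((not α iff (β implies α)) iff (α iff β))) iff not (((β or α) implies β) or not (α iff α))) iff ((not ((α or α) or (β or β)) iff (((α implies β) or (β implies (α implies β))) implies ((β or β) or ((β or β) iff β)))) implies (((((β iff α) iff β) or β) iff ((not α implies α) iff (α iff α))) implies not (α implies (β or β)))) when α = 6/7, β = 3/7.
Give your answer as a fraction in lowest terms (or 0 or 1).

not β = not 3/7 = 4/7
β implies β = 3/7 implies 3/7 = 1
not β or (β implies β) = 4/7 or 1 = 1
α or α = 6/7 or 6/7 = 6/7
not (α or α) = not 6/7 = 1/7
(not β or (β implies β)) iff not (α or α) = 1 iff 1/7 = 1/7
not β = not 3/7 = 4/7
β implies α = 3/7 implies 6/7 = 1
not β or (β implies α) = 4/7 or 1 = 1
((not β or (β implies β)) iff not (α or α)) implies (not β or (β implies α)) = 1/7 implies 1 = 1
not α = not 6/7 = 1/7
β implies α = 3/7 implies 6/7 = 1
not α iff (β implies α) = 1/7 iff 1 = 1/7
α iff β = 6/7 iff 3/7 = 4/7
(not α iff (β implies α)) iff (α iff β) = 1/7 iff 4/7 = 4/7
(((not β or (β implies β)) iff not (α or α)) implies (not β or (β implies α))) iff ((not α iff (β implies α)) iff (α iff β)) = 1 iff 4/7 = 4/7
β or α = 3/7 or 6/7 = 6/7
(β or α) implies β = 6/7 implies 3/7 = 4/7
α iff α = 6/7 iff 6/7 = 1
not (α iff α) = not 1 = 0
((β or α) implies β) or not (α iff α) = 4/7 or 0 = 4/7
not (((β or α) implies β) or not (α iff α)) = not 4/7 = 3/7
((((not β or (β implies β)) iff not (α or α)) implies (not β or (β implies α))) iff ((not α iff (β implies α)) iff (α iff β))) iff not (((β or α) implies β) or not (α iff α)) = 4/7 iff 3/7 = 6/7
α or α = 6/7 or 6/7 = 6/7
β or β = 3/7 or 3/7 = 3/7
(α or α) or (β or β) = 6/7 or 3/7 = 6/7
not ((α or α) or (β or β)) = not 6/7 = 1/7
α implies β = 6/7 implies 3/7 = 4/7
α implies β = 6/7 implies 3/7 = 4/7
β implies (α implies β) = 3/7 implies 4/7 = 1
(α implies β) or (β implies (α implies β)) = 4/7 or 1 = 1
β or β = 3/7 or 3/7 = 3/7
β or β = 3/7 or 3/7 = 3/7
(β or β) iff β = 3/7 iff 3/7 = 1
(β or β) or ((β or β) iff β) = 3/7 or 1 = 1
((α implies β) or (β implies (α implies β))) implies ((β or β) or ((β or β) iff β)) = 1 implies 1 = 1
not ((α or α) or (β or β)) iff (((α implies β) or (β implies (α implies β))) implies ((β or β) or ((β or β) iff β))) = 1/7 iff 1 = 1/7
β iff α = 3/7 iff 6/7 = 4/7
(β iff α) iff β = 4/7 iff 3/7 = 6/7
((β iff α) iff β) or β = 6/7 or 3/7 = 6/7
not α = not 6/7 = 1/7
not α implies α = 1/7 implies 6/7 = 1
α iff α = 6/7 iff 6/7 = 1
(not α implies α) iff (α iff α) = 1 iff 1 = 1
(((β iff α) iff β) or β) iff ((not α implies α) iff (α iff α)) = 6/7 iff 1 = 6/7
β or β = 3/7 or 3/7 = 3/7
α implies (β or β) = 6/7 implies 3/7 = 4/7
not (α implies (β or β)) = not 4/7 = 3/7
((((β iff α) iff β) or β) iff ((not α implies α) iff (α iff α))) implies not (α implies (β or β)) = 6/7 implies 3/7 = 4/7
(not ((α or α) or (β or β)) iff (((α implies β) or (β implies (α implies β))) implies ((β or β) or ((β or β) iff β)))) implies (((((β iff α) iff β) or β) iff ((not α implies α) iff (α iff α))) implies not (α implies (β or β))) = 1/7 implies 4/7 = 1
(((((not β or (β implies β)) iff not (α or α)) implies (not β or (β implies α))) iff ((not α iff (β implies α)) iff (α iff β))) iff not (((β or α) implies β) or not (α iff α))) iff ((not ((α or α) or (β or β)) iff (((α implies β) or (β implies (α implies β))) implies ((β or β) or ((β or β) iff β)))) implies (((((β iff α) iff β) or β) iff ((not α implies α) iff (α iff α))) implies not (α implies (β or β)))) = 6/7 iff 1 = 6/7

6/7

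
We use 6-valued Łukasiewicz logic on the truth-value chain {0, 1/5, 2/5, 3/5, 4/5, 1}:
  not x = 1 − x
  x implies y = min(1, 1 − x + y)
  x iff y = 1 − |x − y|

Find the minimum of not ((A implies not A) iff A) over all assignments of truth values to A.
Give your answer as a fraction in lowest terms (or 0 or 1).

Take A = 3/5:
not A = not 3/5 = 2/5
A implies not A = 3/5 implies 2/5 = 4/5
(A implies not A) iff A = 4/5 iff 3/5 = 4/5
not ((A implies not A) iff A) = not 4/5 = 1/5
No assignment yields a value below 1/5, so this is the minimum.

1/5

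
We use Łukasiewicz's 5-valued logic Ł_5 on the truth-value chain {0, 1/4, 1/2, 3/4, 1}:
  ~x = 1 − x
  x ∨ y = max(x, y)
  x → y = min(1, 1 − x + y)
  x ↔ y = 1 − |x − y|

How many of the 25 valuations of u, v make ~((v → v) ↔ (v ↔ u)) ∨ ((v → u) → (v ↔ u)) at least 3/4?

22

value 1: 16 assignments (counts)
value 3/4: 6 assignments (counts)
value 1/2: 3 assignments
So 22 of the 25 assignments meet the threshold.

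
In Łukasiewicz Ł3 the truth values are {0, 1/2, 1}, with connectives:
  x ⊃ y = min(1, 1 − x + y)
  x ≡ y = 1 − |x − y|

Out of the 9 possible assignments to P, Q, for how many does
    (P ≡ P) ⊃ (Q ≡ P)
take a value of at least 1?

3

P = 0, Q = 0 ↦ 1  ≥
P = 0, Q = 1/2 ↦ 1/2  <
P = 0, Q = 1 ↦ 0  <
P = 1/2, Q = 0 ↦ 1/2  <
P = 1/2, Q = 1/2 ↦ 1  ≥
P = 1/2, Q = 1 ↦ 1/2  <
P = 1, Q = 0 ↦ 0  <
P = 1, Q = 1/2 ↦ 1/2  <
P = 1, Q = 1 ↦ 1  ≥
So 3 of the 9 assignments meet the threshold.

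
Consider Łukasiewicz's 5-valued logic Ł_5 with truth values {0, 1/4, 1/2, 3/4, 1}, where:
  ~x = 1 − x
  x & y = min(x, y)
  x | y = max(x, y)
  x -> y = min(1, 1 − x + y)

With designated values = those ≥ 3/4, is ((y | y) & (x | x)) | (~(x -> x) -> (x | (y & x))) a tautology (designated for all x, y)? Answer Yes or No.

Yes

At x = 3/4, y = 0, for instance:
y | y = 0 | 0 = 0
x | x = 3/4 | 3/4 = 3/4
(y | y) & (x | x) = 0 & 3/4 = 0
x -> x = 3/4 -> 3/4 = 1
~(x -> x) = ~1 = 0
y & x = 0 & 3/4 = 0
x | (y & x) = 3/4 | 0 = 3/4
~(x -> x) -> (x | (y & x)) = 0 -> 3/4 = 1
((y | y) & (x | x)) | (~(x -> x) -> (x | (y & x))) = 0 | 1 = 1
and checking the remaining 24 assignments likewise gives ≥ 3/4 in every case.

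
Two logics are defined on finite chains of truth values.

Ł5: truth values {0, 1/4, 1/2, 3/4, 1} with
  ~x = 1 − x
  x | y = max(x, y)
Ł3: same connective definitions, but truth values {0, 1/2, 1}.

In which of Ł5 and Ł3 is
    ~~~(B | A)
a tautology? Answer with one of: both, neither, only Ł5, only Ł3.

neither

In Ł5: at A = 0, B = 1/4 the value is 3/4 — not a tautology.
In Ł3: at A = 0, B = 1/2 the value is 1/2 — not a tautology.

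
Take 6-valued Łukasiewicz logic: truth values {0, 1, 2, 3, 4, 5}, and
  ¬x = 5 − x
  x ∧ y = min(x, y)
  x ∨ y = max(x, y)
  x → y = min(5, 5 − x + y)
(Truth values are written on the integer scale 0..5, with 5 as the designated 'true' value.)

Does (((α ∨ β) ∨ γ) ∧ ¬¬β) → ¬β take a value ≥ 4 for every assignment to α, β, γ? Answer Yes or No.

Counterexample: take α = 0, β = 4, γ = 0.
α ∨ β = 0 ∨ 4 = 4
(α ∨ β) ∨ γ = 4 ∨ 0 = 4
¬β = ¬4 = 1
¬¬β = ¬1 = 4
((α ∨ β) ∨ γ) ∧ ¬¬β = 4 ∧ 4 = 4
¬β = ¬4 = 1
(((α ∨ β) ∨ γ) ∧ ¬¬β) → ¬β = 4 → 1 = 2
This gives 2, which is below 4.

No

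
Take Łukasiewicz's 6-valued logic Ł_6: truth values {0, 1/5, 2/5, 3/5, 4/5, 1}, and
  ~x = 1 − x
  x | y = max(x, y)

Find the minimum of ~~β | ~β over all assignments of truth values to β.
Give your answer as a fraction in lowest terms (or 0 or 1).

Take β = 2/5:
~β = ~2/5 = 3/5
~~β = ~3/5 = 2/5
~β = ~2/5 = 3/5
~~β | ~β = 2/5 | 3/5 = 3/5
No assignment yields a value below 3/5, so this is the minimum.

3/5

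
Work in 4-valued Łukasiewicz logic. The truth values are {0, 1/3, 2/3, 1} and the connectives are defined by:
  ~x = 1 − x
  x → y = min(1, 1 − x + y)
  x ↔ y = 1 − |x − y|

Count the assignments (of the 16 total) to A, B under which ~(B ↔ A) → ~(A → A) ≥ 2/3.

A = 0, B = 0 ↦ 1  ≥
A = 0, B = 1/3 ↦ 2/3  ≥
A = 0, B = 2/3 ↦ 1/3  <
A = 0, B = 1 ↦ 0  <
A = 1/3, B = 0 ↦ 2/3  ≥
A = 1/3, B = 1/3 ↦ 1  ≥
A = 1/3, B = 2/3 ↦ 2/3  ≥
A = 1/3, B = 1 ↦ 1/3  <
A = 2/3, B = 0 ↦ 1/3  <
A = 2/3, B = 1/3 ↦ 2/3  ≥
A = 2/3, B = 2/3 ↦ 1  ≥
A = 2/3, B = 1 ↦ 2/3  ≥
A = 1, B = 0 ↦ 0  <
A = 1, B = 1/3 ↦ 1/3  <
A = 1, B = 2/3 ↦ 2/3  ≥
A = 1, B = 1 ↦ 1  ≥
So 10 of the 16 assignments meet the threshold.

10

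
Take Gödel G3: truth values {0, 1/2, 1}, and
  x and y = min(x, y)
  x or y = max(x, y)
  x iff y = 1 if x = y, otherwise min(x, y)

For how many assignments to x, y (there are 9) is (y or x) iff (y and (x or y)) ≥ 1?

x = 0, y = 0 ↦ 1  ≥
x = 0, y = 1/2 ↦ 1  ≥
x = 0, y = 1 ↦ 1  ≥
x = 1/2, y = 0 ↦ 0  <
x = 1/2, y = 1/2 ↦ 1  ≥
x = 1/2, y = 1 ↦ 1  ≥
x = 1, y = 0 ↦ 0  <
x = 1, y = 1/2 ↦ 1/2  <
x = 1, y = 1 ↦ 1  ≥
So 6 of the 9 assignments meet the threshold.

6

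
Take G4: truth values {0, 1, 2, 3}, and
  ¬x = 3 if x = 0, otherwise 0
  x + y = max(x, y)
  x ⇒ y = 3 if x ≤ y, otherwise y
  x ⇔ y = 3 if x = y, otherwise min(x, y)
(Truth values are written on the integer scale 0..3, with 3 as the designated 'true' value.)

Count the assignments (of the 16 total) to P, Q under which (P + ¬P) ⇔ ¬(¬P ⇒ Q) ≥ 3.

P = 0, Q = 0 ↦ 3  ≥
P = 0, Q = 1 ↦ 0  <
P = 0, Q = 2 ↦ 0  <
P = 0, Q = 3 ↦ 0  <
P = 1, Q = 0 ↦ 0  <
P = 1, Q = 1 ↦ 0  <
P = 1, Q = 2 ↦ 0  <
P = 1, Q = 3 ↦ 0  <
P = 2, Q = 0 ↦ 0  <
P = 2, Q = 1 ↦ 0  <
P = 2, Q = 2 ↦ 0  <
P = 2, Q = 3 ↦ 0  <
P = 3, Q = 0 ↦ 0  <
P = 3, Q = 1 ↦ 0  <
P = 3, Q = 2 ↦ 0  <
P = 3, Q = 3 ↦ 0  <
So 1 of the 16 assignments meets the threshold.

1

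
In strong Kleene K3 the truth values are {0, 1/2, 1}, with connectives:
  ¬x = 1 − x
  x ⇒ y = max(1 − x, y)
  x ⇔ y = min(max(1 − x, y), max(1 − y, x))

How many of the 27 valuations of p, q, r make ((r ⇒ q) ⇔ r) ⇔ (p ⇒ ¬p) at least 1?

value 1: 5 assignments (counts)
value 1/2: 17 assignments
value 0: 5 assignments
So 5 of the 27 assignments meet the threshold.

5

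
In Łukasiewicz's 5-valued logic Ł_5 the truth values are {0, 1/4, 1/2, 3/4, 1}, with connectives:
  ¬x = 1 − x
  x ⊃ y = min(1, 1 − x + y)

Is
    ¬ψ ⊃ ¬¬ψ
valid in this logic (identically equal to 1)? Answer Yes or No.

Counterexample: take ψ = 0.
¬ψ = ¬0 = 1
¬ψ = ¬0 = 1
¬¬ψ = ¬1 = 0
¬ψ ⊃ ¬¬ψ = 1 ⊃ 0 = 0
This gives 0 ≠ 1.

No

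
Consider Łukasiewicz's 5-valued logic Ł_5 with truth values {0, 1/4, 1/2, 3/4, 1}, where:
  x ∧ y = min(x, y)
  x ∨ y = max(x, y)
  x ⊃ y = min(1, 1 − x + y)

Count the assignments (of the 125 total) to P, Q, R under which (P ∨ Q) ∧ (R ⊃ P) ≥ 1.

35

value 1: 35 assignments (counts)
value 3/4: 33 assignments
value 1/2: 28 assignments
value 1/4: 20 assignments
value 0: 9 assignments
So 35 of the 125 assignments meet the threshold.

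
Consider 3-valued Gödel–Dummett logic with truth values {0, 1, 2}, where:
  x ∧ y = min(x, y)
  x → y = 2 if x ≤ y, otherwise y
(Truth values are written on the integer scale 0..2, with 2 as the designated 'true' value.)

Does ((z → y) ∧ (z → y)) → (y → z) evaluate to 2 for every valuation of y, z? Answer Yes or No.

Counterexample: take y = 1, z = 0.
z → y = 0 → 1 = 2
z → y = 0 → 1 = 2
(z → y) ∧ (z → y) = 2 ∧ 2 = 2
y → z = 1 → 0 = 0
((z → y) ∧ (z → y)) → (y → z) = 2 → 0 = 0
This gives 0 ≠ 2.

No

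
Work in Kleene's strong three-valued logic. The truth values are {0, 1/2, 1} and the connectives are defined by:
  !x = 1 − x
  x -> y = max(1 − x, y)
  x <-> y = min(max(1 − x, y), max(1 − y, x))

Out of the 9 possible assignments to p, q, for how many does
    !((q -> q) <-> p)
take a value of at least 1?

2

p = 0, q = 0 ↦ 1  ≥
p = 0, q = 1/2 ↦ 1/2  <
p = 0, q = 1 ↦ 1  ≥
p = 1/2, q = 0 ↦ 1/2  <
p = 1/2, q = 1/2 ↦ 1/2  <
p = 1/2, q = 1 ↦ 1/2  <
p = 1, q = 0 ↦ 0  <
p = 1, q = 1/2 ↦ 1/2  <
p = 1, q = 1 ↦ 0  <
So 2 of the 9 assignments meet the threshold.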